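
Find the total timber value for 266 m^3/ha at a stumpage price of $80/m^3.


Value = 266 * 80 = $21280/ha

$21280/ha


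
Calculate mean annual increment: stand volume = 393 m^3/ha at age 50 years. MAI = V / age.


MAI = 393 / 50 = 7.86 m^3/ha/yr

7.86 m^3/ha/yr


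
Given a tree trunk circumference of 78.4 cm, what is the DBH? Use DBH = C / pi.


DBH = C / pi = 78.4 / 3.141593 = 24.9555 ≈ 24.96 cm

24.96 cm


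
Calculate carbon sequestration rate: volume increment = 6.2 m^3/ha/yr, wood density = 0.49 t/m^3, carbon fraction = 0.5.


C = 6.2 * 0.49 * 0.5 = 1.519 ≈ 1.52 t C/ha/yr

1.52 t C/ha/yr


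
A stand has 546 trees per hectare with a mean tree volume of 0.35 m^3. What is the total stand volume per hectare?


V_stand = 546 * 0.35 = 191.1 m^3/ha

191.1 m^3/ha


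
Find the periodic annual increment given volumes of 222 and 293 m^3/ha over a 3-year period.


PAI = (V2 - V1) / period = (293 - 222) / 3 = 71 / 3 = 23.6667 ≈ 23.67 m^3/ha/yr

23.67 m^3/ha/yr


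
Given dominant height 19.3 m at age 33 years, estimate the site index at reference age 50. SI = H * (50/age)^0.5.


50/33 = 1.51515
(1.51515)^0.5 = 1.23091
SI = 19.3 * 1.23091 = 23.7566 ≈ 23.8 m

23.8 m


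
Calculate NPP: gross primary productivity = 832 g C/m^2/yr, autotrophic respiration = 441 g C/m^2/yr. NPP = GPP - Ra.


NPP = GPP - Ra = 832 - 441 = 391 g C/m^2/yr

391 g C/m^2/yr


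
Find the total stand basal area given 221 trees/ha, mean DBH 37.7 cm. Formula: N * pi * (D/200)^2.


(D/200)^2 = (37.7/200)^2 = 0.1885^2 = 0.03553225
Individual BA = 3.141593 * 0.03553225 = 0.111628 m^2
Stand BA = 221 * 0.111628 = 24.6698 ≈ 24.67 m^2/ha

24.67 m^2/ha


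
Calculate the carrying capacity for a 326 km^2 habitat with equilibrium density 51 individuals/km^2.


K = 51 * 326 = 16626 individuals

16626 individuals


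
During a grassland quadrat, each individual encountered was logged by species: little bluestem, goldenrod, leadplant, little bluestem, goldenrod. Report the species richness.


Total individuals logged = 5
Distinct species (count of individuals): little bluestem (2), goldenrod (2), leadplant (1)
Species richness = number of distinct species = 3

3


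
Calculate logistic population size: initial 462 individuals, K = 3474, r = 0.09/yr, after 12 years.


(K - N0)/N0 = (3474 - 462)/462 = 3012/462 = 6.51948
r*t = 0.09 * 12 = 1.08; exp(-1.08) = 0.339596
6.51948 * 0.339596 = 2.21399
1 + 2.21399 = 3.21399
N = 3474 / 3.21399 = 1080.90 ≈ 1081

1081


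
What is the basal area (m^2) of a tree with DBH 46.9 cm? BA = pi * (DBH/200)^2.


D/200 = 46.9/200 = 0.2345 m
(D/200)^2 = 0.2345^2 = 0.05499025
BA = 3.141593 * 0.05499025 = 0.172757 ≈ 0.1728 m^2

0.1728 m^2


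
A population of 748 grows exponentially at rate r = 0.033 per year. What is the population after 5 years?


r*t = 0.033 * 5 = 0.165
exp(0.165) = 1.17939
N = 748 * 1.17939 = 882.184 ≈ 882

882


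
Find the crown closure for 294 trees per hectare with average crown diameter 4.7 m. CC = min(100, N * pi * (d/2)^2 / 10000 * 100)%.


(d/2)^2 = (4.7/2)^2 = 2.35^2 = 5.5225
Crown area = 3.141593 * 5.5225 = 17.3494 m^2
N * area / 10000 * 100 = 294 * 17.3494 / 10000 * 100 = 51.0072
CC = min(100, 51.0072) = 51.0072 ≈ 51.0%

51.0%


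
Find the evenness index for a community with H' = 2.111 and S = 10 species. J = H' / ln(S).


ln(10) = 2.30259
J = H' / ln(S) = 2.111 / 2.30259 = 0.916794 ≈ 0.9168

0.9168


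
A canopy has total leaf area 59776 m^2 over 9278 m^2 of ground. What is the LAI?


LAI = 59776 / 9278 = 6.4428 ≈ 6.44

6.44


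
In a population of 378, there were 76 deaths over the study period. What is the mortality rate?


Mortality rate = 76 / 378 = 0.201058 ≈ 0.2011

0.2011


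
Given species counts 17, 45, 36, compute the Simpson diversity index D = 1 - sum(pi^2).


Total N = 17 + 45 + 36 = 98
Per-species terms:
  p = 17/98 = 0.173469; p^2 = 0.173469^2 = 0.030091
  p = 45/98 = 0.459184; p^2 = 0.459184^2 = 0.210850
  p = 36/98 = 0.367347; p^2 = 0.367347^2 = 0.134944
sum(p^2) = 0.030091 + 0.210850 + 0.134944 = 0.375885
D = 1 - 0.375885 = 0.624115 ≈ 0.6241

0.6241


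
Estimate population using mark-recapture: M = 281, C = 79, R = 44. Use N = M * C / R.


N = M * C / R = 281 * 79 / 44 = 22199 / 44 = 504.52 ≈ 505

505 individuals


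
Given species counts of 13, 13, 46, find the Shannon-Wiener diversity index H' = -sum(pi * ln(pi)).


Total N = 13 + 13 + 46 = 72
Per-species terms:
  p = 13/72 = 0.180556; ln(p) = -1.711714; p*ln(p) = 0.180556 * (-1.711714) = -0.309060
  p = 13/72 = 0.180556; ln(p) = -1.711714; p*ln(p) = 0.180556 * (-1.711714) = -0.309060
  p = 46/72 = 0.638889; ln(p) = -0.448025; p*ln(p) = 0.638889 * (-0.448025) = -0.286238
sum(p*ln(p)) = (-0.309060) + (-0.309060) + (-0.286238) = -0.904358
H' = -(-0.904358) = 0.904358 ≈ 0.9044

0.9044


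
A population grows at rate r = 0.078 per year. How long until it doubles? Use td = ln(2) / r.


td = ln(2) / 0.078 = 0.693147 / 0.078 = 8.88650 ≈ 8.9 years

8.9 years


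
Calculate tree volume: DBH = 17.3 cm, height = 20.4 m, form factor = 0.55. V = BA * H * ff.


(D/200)^2 = (17.3/200)^2 = 0.0865^2 = 0.00748225
BA = 3.141593 * 0.00748225 = 0.0235062 m^2
V = 0.0235062 * 20.4 * 0.55 = 0.263740 ≈ 0.264 m^3

0.264 m^3


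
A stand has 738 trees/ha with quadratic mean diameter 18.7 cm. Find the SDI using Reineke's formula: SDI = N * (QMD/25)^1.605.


QMD/25 = 18.7/25 = 0.748
(0.748)^1.605 = exp(1.605 * ln(0.748)) = exp(1.605 * (-0.290352)) = exp(-0.466015) = 0.627498
SDI = 738 * 0.627498 = 463.094 ≈ 463

463


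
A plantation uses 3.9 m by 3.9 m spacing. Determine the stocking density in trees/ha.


N = 10000 / 3.9^2 = 10000 / 15.21 = 657.462 ≈ 657 trees/ha

657 trees/ha


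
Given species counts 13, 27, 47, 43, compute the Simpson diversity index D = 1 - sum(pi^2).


Total N = 13 + 27 + 47 + 43 = 130
Per-species terms:
  p = 13/130 = 0.100000; p^2 = 0.100000^2 = 0.010000
  p = 27/130 = 0.207692; p^2 = 0.207692^2 = 0.043136
  p = 47/130 = 0.361538; p^2 = 0.361538^2 = 0.130710
  p = 43/130 = 0.330769; p^2 = 0.330769^2 = 0.109408
sum(p^2) = 0.010000 + 0.043136 + 0.130710 + 0.109408 = 0.293254
D = 1 - 0.293254 = 0.706746 ≈ 0.7067

0.7067


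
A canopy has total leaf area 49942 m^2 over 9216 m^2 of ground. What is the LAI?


LAI = 49942 / 9216 = 5.4191 ≈ 5.42

5.42


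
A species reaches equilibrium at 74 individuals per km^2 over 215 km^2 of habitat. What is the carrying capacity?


K = 74 * 215 = 15910 individuals

15910 individuals


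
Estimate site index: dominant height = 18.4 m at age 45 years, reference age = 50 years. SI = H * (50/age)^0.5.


50/45 = 1.11111
(1.11111)^0.5 = 1.05409
SI = 18.4 * 1.05409 = 19.3953 ≈ 19.4 m

19.4 m


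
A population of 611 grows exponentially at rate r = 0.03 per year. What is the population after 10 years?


r*t = 0.03 * 10 = 0.3
exp(0.3) = 1.34986
N = 611 * 1.34986 = 824.764 ≈ 825

825


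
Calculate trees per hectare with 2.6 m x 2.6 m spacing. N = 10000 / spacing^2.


N = 10000 / 2.6^2 = 10000 / 6.76 = 1479.29 ≈ 1479 trees/ha

1479 trees/ha


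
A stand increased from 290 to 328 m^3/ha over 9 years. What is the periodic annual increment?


PAI = (V2 - V1) / period = (328 - 290) / 9 = 38 / 9 = 4.2222 ≈ 4.22 m^3/ha/yr

4.22 m^3/ha/yr


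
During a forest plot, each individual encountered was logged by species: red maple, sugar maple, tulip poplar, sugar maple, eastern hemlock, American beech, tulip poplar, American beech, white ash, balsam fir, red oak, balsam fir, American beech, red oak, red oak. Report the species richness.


Total individuals logged = 15
Distinct species (count of individuals): red maple (1), sugar maple (2), tulip poplar (2), eastern hemlock (1), American beech (3), white ash (1), balsam fir (2), red oak (3)
Species richness = number of distinct species = 8

8


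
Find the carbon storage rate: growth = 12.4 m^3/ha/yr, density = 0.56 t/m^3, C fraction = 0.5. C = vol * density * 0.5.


C = 12.4 * 0.56 * 0.5 = 3.472 ≈ 3.47 t C/ha/yr

3.47 t C/ha/yr


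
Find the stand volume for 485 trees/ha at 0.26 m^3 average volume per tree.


V_stand = 485 * 0.26 = 126.1 m^3/ha

126.1 m^3/ha


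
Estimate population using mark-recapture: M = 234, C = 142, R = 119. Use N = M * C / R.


N = M * C / R = 234 * 142 / 119 = 33228 / 119 = 279.23 ≈ 279

279 individuals


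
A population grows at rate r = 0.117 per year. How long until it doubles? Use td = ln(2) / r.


td = ln(2) / 0.117 = 0.693147 / 0.117 = 5.92433 ≈ 5.9 years

5.9 years


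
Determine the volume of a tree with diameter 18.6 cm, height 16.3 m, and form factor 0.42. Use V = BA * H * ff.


(D/200)^2 = (18.6/200)^2 = 0.093^2 = 0.008649
BA = 3.141593 * 0.008649 = 0.0271716 m^2
V = 0.0271716 * 16.3 * 0.42 = 0.186017 ≈ 0.186 m^3

0.186 m^3


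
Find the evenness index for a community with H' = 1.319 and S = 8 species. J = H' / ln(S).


ln(8) = 2.07944
J = H' / ln(S) = 1.319 / 2.07944 = 0.634305 ≈ 0.6343

0.6343


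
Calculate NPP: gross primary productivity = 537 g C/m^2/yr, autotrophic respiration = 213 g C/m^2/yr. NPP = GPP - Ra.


NPP = GPP - Ra = 537 - 213 = 324 g C/m^2/yr

324 g C/m^2/yr


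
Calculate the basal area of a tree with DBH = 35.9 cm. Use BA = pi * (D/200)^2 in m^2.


D/200 = 35.9/200 = 0.1795 m
(D/200)^2 = 0.1795^2 = 0.03222025
BA = 3.141593 * 0.03222025 = 0.101223 ≈ 0.1012 m^2

0.1012 m^2


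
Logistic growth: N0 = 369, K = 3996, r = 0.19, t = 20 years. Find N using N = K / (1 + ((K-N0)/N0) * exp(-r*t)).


(K - N0)/N0 = (3996 - 369)/369 = 3627/369 = 9.82927
r*t = 0.19 * 20 = 3.8; exp(-3.8) = 0.0223708
9.82927 * 0.0223708 = 0.219889
1 + 0.219889 = 1.21989
N = 3996 / 1.21989 = 3275.71 ≈ 3276

3276


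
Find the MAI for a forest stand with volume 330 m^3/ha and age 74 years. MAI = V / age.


MAI = 330 / 74 = 4.4595 ≈ 4.46 m^3/ha/yr

4.46 m^3/ha/yr


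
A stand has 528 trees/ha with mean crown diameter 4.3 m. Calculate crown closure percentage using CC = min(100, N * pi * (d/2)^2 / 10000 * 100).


(d/2)^2 = (4.3/2)^2 = 2.15^2 = 4.6225
Crown area = 3.141593 * 4.6225 = 14.5220 m^2
N * area / 10000 * 100 = 528 * 14.5220 / 10000 * 100 = 76.6762
CC = min(100, 76.6762) = 76.6762 ≈ 76.7%

76.7%


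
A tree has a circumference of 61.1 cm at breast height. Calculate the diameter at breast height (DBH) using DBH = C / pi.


DBH = C / pi = 61.1 / 3.141593 = 19.4487 ≈ 19.45 cm

19.45 cm


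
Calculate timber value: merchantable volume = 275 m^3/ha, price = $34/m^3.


Value = 275 * 34 = $9350/ha

$9350/ha


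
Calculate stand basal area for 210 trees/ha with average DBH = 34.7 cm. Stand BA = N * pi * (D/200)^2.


(D/200)^2 = (34.7/200)^2 = 0.1735^2 = 0.03010225
Individual BA = 3.141593 * 0.03010225 = 0.0945690 m^2
Stand BA = 210 * 0.0945690 = 19.8595 ≈ 19.86 m^2/ha

19.86 m^2/ha


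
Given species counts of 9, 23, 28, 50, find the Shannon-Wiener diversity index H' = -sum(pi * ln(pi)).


Total N = 9 + 23 + 28 + 50 = 110
Per-species terms:
  p = 9/110 = 0.081818; ln(p) = -2.503258; p*ln(p) = 0.081818 * (-2.503258) = -0.204812
  p = 23/110 = 0.209091; ln(p) = -1.564986; p*ln(p) = 0.209091 * (-1.564986) = -0.327224
  p = 28/110 = 0.254545; ln(p) = -1.368278; p*ln(p) = 0.254545 * (-1.368278) = -0.348288
  p = 50/110 = 0.454545; ln(p) = -0.788458; p*ln(p) = 0.454545 * (-0.788458) = -0.358390
sum(p*ln(p)) = (-0.204812) + (-0.327224) + (-0.348288) + (-0.358390) = -1.238714
H' = -(-1.238714) = 1.238714 ≈ 1.2387

1.2387


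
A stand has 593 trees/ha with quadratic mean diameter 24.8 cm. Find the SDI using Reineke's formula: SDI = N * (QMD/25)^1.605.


QMD/25 = 24.8/25 = 0.992
(0.992)^1.605 = exp(1.605 * ln(0.992)) = exp(1.605 * (-0.00803217)) = exp(-0.0128916) = 0.987191
SDI = 593 * 0.987191 = 585.404 ≈ 585

585


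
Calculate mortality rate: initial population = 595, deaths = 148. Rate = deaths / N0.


Mortality rate = 148 / 595 = 0.248739 ≈ 0.2487

0.2487


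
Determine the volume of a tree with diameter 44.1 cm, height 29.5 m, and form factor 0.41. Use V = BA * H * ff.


(D/200)^2 = (44.1/200)^2 = 0.2205^2 = 0.04862025
BA = 3.141593 * 0.04862025 = 0.152745 m^2
V = 0.152745 * 29.5 * 0.41 = 1.84745 ≈ 1.847 m^3

1.847 m^3


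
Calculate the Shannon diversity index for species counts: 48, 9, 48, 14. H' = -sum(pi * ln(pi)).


Total N = 48 + 9 + 48 + 14 = 119
Per-species terms:
  p = 48/119 = 0.403361; ln(p) = -0.907923; p*ln(p) = 0.403361 * (-0.907923) = -0.366221
  p = 9/119 = 0.075630; ln(p) = -2.581902; p*ln(p) = 0.075630 * (-2.581902) = -0.195269
  p = 48/119 = 0.403361; ln(p) = -0.907923; p*ln(p) = 0.403361 * (-0.907923) = -0.366221
  p = 14/119 = 0.117647; ln(p) = -2.140067; p*ln(p) = 0.117647 * (-2.140067) = -0.251772
sum(p*ln(p)) = (-0.366221) + (-0.195269) + (-0.366221) + (-0.251772) = -1.179483
H' = -(-1.179483) = 1.179483 ≈ 1.1795

1.1795


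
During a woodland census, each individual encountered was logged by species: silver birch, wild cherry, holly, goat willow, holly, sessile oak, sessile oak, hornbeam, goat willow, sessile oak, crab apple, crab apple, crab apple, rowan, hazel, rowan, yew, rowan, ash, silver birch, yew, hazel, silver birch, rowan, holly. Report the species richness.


Total individuals logged = 25
Distinct species (count of individuals): silver birch (3), wild cherry (1), holly (3), goat willow (2), sessile oak (3), hornbeam (1), crab apple (3), rowan (4), hazel (2), yew (2), ash (1)
Species richness = number of distinct species = 11

11


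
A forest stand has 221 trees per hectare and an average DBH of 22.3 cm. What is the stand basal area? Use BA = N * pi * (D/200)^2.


(D/200)^2 = (22.3/200)^2 = 0.1115^2 = 0.01243225
Individual BA = 3.141593 * 0.01243225 = 0.0390571 m^2
Stand BA = 221 * 0.0390571 = 8.63162 ≈ 8.63 m^2/ha

8.63 m^2/ha


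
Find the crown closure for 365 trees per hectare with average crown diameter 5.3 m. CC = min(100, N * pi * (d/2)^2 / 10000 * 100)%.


(d/2)^2 = (5.3/2)^2 = 2.65^2 = 7.0225
Crown area = 3.141593 * 7.0225 = 22.0618 m^2
N * area / 10000 * 100 = 365 * 22.0618 / 10000 * 100 = 80.5256
CC = min(100, 80.5256) = 80.5256 ≈ 80.5%

80.5%


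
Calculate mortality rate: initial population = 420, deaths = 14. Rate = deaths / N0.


Mortality rate = 14 / 420 = 0.033333 ≈ 0.0333

0.0333


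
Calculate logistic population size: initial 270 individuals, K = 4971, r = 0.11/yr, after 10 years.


(K - N0)/N0 = (4971 - 270)/270 = 4701/270 = 17.4111
r*t = 0.11 * 10 = 1.1; exp(-1.1) = 0.332871
17.4111 * 0.332871 = 5.79565
1 + 5.79565 = 6.79565
N = 4971 / 6.79565 = 731.497 ≈ 731

731


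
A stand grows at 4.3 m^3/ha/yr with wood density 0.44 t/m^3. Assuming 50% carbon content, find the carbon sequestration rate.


C = 4.3 * 0.44 * 0.5 = 0.946 ≈ 0.95 t C/ha/yr

0.95 t C/ha/yr


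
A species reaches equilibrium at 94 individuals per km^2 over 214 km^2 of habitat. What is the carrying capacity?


K = 94 * 214 = 20116 individuals

20116 individuals


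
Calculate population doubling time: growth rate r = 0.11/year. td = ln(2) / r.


td = ln(2) / 0.11 = 0.693147 / 0.11 = 6.30134 ≈ 6.3 years

6.3 years


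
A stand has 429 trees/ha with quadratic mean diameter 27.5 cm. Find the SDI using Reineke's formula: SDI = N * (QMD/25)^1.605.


QMD/25 = 27.5/25 = 1.1
(1.1)^1.605 = exp(1.605 * ln(1.1)) = exp(1.605 * 0.0953102) = exp(0.152973) = 1.16529
SDI = 429 * 1.16529 = 499.909 ≈ 500

500


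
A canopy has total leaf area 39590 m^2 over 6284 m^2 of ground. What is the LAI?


LAI = 39590 / 6284 = 6.3001 ≈ 6.30

6.30


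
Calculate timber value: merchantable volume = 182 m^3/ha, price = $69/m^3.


Value = 182 * 69 = $12558/ha

$12558/ha


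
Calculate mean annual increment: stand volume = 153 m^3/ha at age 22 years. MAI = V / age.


MAI = 153 / 22 = 6.9545 ≈ 6.95 m^3/ha/yr

6.95 m^3/ha/yr


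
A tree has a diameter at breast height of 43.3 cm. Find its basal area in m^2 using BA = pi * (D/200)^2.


D/200 = 43.3/200 = 0.2165 m
(D/200)^2 = 0.2165^2 = 0.04687225
BA = 3.141593 * 0.04687225 = 0.147254 ≈ 0.1473 m^2

0.1473 m^2


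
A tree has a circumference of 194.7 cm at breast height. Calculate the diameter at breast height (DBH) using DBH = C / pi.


DBH = C / pi = 194.7 / 3.141593 = 61.9749 ≈ 61.97 cm

61.97 cm


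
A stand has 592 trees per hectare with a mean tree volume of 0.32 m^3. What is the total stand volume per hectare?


V_stand = 592 * 0.32 = 189.44 ≈ 189.4 m^3/ha

189.4 m^3/ha


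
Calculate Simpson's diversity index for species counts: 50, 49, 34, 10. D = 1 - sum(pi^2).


Total N = 50 + 49 + 34 + 10 = 143
Per-species terms:
  p = 50/143 = 0.349650; p^2 = 0.349650^2 = 0.122255
  p = 49/143 = 0.342657; p^2 = 0.342657^2 = 0.117414
  p = 34/143 = 0.237762; p^2 = 0.237762^2 = 0.056531
  p = 10/143 = 0.069930; p^2 = 0.069930^2 = 0.004890
sum(p^2) = 0.122255 + 0.117414 + 0.056531 + 0.004890 = 0.301090
D = 1 - 0.301090 = 0.698910 ≈ 0.6989

0.6989


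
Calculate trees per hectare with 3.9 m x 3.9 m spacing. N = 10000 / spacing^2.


N = 10000 / 3.9^2 = 10000 / 15.21 = 657.462 ≈ 657 trees/ha

657 trees/ha


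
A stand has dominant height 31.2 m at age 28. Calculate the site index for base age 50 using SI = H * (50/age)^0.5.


50/28 = 1.78571
(1.78571)^0.5 = 1.33630
SI = 31.2 * 1.33630 = 41.6926 ≈ 41.7 m

41.7 m


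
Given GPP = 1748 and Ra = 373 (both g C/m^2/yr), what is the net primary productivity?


NPP = GPP - Ra = 1748 - 373 = 1375 g C/m^2/yr

1375 g C/m^2/yr


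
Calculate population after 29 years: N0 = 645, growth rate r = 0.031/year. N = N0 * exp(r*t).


r*t = 0.031 * 29 = 0.899
exp(0.899) = 2.45714
N = 645 * 2.45714 = 1584.86 ≈ 1585

1585


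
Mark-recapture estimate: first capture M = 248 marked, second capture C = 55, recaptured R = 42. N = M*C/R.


N = M * C / R = 248 * 55 / 42 = 13640 / 42 = 324.76 ≈ 325

325 individuals


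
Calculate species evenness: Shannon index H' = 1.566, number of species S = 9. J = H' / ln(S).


ln(9) = 2.19722
J = H' / ln(S) = 1.566 / 2.19722 = 0.712719 ≈ 0.7127

0.7127


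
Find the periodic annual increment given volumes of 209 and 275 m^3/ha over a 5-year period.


PAI = (V2 - V1) / period = (275 - 209) / 5 = 66 / 5 = 13.20 m^3/ha/yr

13.20 m^3/ha/yr


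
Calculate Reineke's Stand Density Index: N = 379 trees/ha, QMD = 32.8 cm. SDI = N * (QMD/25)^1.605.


QMD/25 = 32.8/25 = 1.312
(1.312)^1.605 = exp(1.605 * ln(1.312)) = exp(1.605 * 0.271553) = exp(0.435843) = 1.54627
SDI = 379 * 1.54627 = 586.036 ≈ 586

586


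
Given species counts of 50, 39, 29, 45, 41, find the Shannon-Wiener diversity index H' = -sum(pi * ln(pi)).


Total N = 50 + 39 + 29 + 45 + 41 = 204
Per-species terms:
  p = 50/204 = 0.245098; ln(p) = -1.406097; p*ln(p) = 0.245098 * (-1.406097) = -0.344632
  p = 39/204 = 0.191176; ln(p) = -1.654561; p*ln(p) = 0.191176 * (-1.654561) = -0.316312
  p = 29/204 = 0.142157; ln(p) = -1.950823; p*ln(p) = 0.142157 * (-1.950823) = -0.277323
  p = 45/204 = 0.220588; ln(p) = -1.511459; p*ln(p) = 0.220588 * (-1.511459) = -0.333410
  p = 41/204 = 0.200980; ln(p) = -1.604550; p*ln(p) = 0.200980 * (-1.604550) = -0.322482
sum(p*ln(p)) = (-0.344632) + (-0.316312) + (-0.277323) + (-0.333410) + (-0.322482) = -1.594159
H' = -(-1.594159) = 1.594159 ≈ 1.5942

1.5942


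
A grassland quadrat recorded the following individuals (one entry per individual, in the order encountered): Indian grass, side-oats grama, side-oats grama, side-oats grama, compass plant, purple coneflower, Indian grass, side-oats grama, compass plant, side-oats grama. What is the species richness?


Total individuals logged = 10
Distinct species (count of individuals): Indian grass (2), side-oats grama (5), compass plant (2), purple coneflower (1)
Species richness = number of distinct species = 4

4


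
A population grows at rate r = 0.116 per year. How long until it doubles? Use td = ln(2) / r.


td = ln(2) / 0.116 = 0.693147 / 0.116 = 5.97541 ≈ 6.0 years

6.0 years


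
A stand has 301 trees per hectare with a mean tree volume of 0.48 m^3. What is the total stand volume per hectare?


V_stand = 301 * 0.48 = 144.48 ≈ 144.5 m^3/ha

144.5 m^3/ha


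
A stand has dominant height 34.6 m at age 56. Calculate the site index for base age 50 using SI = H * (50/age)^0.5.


50/56 = 0.892857
(0.892857)^0.5 = 0.944911
SI = 34.6 * 0.944911 = 32.6939 ≈ 32.7 m

32.7 m


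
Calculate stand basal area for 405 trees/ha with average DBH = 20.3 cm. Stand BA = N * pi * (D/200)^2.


(D/200)^2 = (20.3/200)^2 = 0.1015^2 = 0.01030225
Individual BA = 3.141593 * 0.01030225 = 0.0323655 m^2
Stand BA = 405 * 0.0323655 = 13.1080 ≈ 13.11 m^2/ha

13.11 m^2/ha


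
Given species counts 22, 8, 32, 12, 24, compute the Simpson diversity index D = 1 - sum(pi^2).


Total N = 22 + 8 + 32 + 12 + 24 = 98
Per-species terms:
  p = 22/98 = 0.224490; p^2 = 0.224490^2 = 0.050396
  p = 8/98 = 0.081633; p^2 = 0.081633^2 = 0.006664
  p = 32/98 = 0.326531; p^2 = 0.326531^2 = 0.106622
  p = 12/98 = 0.122449; p^2 = 0.122449^2 = 0.014994
  p = 24/98 = 0.244898; p^2 = 0.244898^2 = 0.059975
sum(p^2) = 0.050396 + 0.006664 + 0.106622 + 0.014994 + 0.059975 = 0.238651
D = 1 - 0.238651 = 0.761349 ≈ 0.7613

0.7613


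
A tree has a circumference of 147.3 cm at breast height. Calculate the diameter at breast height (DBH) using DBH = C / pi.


DBH = C / pi = 147.3 / 3.141593 = 46.8870 ≈ 46.89 cm

46.89 cm


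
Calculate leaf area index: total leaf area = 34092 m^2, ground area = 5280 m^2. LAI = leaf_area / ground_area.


LAI = 34092 / 5280 = 6.4568 ≈ 6.46

6.46


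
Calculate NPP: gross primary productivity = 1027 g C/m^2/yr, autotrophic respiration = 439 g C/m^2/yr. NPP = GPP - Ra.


NPP = GPP - Ra = 1027 - 439 = 588 g C/m^2/yr

588 g C/m^2/yr


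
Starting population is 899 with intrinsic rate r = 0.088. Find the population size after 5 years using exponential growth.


r*t = 0.088 * 5 = 0.44
exp(0.44) = 1.55271
N = 899 * 1.55271 = 1395.89 ≈ 1396

1396


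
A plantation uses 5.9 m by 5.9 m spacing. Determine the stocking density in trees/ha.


N = 10000 / 5.9^2 = 10000 / 34.81 = 287.274 ≈ 287 trees/ha

287 trees/ha


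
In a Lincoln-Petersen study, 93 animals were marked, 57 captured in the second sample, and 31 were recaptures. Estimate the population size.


N = M * C / R = 93 * 57 / 31 = 5301 / 31 = 171

171 individuals


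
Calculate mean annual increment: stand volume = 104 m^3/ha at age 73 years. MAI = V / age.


MAI = 104 / 73 = 1.4247 ≈ 1.42 m^3/ha/yr

1.42 m^3/ha/yr


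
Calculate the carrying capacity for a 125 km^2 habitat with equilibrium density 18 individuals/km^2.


K = 18 * 125 = 2250 individuals

2250 individuals


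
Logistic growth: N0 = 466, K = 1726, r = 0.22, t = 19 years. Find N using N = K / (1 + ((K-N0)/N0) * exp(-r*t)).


(K - N0)/N0 = (1726 - 466)/466 = 1260/466 = 2.70386
r*t = 0.22 * 19 = 4.18; exp(-4.18) = 0.0152985
2.70386 * 0.0152985 = 0.0413650
1 + 0.0413650 = 1.04137
N = 1726 / 1.04137 = 1657.43 ≈ 1657

1657


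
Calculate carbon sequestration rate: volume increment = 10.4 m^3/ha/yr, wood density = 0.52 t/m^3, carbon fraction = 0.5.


C = 10.4 * 0.52 * 0.5 = 2.704 ≈ 2.70 t C/ha/yr

2.70 t C/ha/yr


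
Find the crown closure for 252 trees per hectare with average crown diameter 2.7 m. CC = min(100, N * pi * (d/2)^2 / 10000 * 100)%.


(d/2)^2 = (2.7/2)^2 = 1.35^2 = 1.8225
Crown area = 3.141593 * 1.8225 = 5.72555 m^2
N * area / 10000 * 100 = 252 * 5.72555 / 10000 * 100 = 14.4284
CC = min(100, 14.4284) = 14.4284 ≈ 14.4%

14.4%


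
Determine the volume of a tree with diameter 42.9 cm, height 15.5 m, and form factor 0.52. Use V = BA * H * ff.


(D/200)^2 = (42.9/200)^2 = 0.2145^2 = 0.04601025
BA = 3.141593 * 0.04601025 = 0.144545 m^2
V = 0.144545 * 15.5 * 0.52 = 1.16503 ≈ 1.165 m^3

1.165 m^3


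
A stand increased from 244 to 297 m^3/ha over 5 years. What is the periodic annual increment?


PAI = (V2 - V1) / period = (297 - 244) / 5 = 53 / 5 = 10.60 m^3/ha/yr

10.60 m^3/ha/yr


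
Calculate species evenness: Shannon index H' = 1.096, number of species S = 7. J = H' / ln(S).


ln(7) = 1.94591
J = H' / ln(S) = 1.096 / 1.94591 = 0.563233 ≈ 0.5632

0.5632


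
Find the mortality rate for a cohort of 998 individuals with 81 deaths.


Mortality rate = 81 / 998 = 0.081162 ≈ 0.0812

0.0812


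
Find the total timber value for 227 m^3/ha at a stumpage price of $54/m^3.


Value = 227 * 54 = $12258/ha

$12258/ha


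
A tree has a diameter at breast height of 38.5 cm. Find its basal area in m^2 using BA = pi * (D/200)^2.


D/200 = 38.5/200 = 0.1925 m
(D/200)^2 = 0.1925^2 = 0.03705625
BA = 3.141593 * 0.03705625 = 0.116416 ≈ 0.1164 m^2

0.1164 m^2


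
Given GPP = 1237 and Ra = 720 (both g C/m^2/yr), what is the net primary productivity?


NPP = GPP - Ra = 1237 - 720 = 517 g C/m^2/yr

517 g C/m^2/yr


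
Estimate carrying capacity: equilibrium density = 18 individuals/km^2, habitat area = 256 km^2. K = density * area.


K = 18 * 256 = 4608 individuals

4608 individuals


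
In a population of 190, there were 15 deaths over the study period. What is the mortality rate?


Mortality rate = 15 / 190 = 0.078947 ≈ 0.0789

0.0789


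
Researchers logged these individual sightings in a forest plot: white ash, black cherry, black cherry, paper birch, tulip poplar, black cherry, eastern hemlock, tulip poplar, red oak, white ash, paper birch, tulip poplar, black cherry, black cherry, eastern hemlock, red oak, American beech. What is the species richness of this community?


Total individuals logged = 17
Distinct species (count of individuals): white ash (2), black cherry (5), paper birch (2), tulip poplar (3), eastern hemlock (2), red oak (2), American beech (1)
Species richness = number of distinct species = 7

7


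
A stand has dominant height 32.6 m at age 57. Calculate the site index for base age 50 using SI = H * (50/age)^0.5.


50/57 = 0.877193
(0.877193)^0.5 = 0.936586
SI = 32.6 * 0.936586 = 30.5327 ≈ 30.5 m

30.5 m


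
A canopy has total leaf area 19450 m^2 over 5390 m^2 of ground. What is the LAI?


LAI = 19450 / 5390 = 3.6085 ≈ 3.61

3.61


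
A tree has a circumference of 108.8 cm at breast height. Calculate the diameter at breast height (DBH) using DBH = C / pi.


DBH = C / pi = 108.8 / 3.141593 = 34.6321 ≈ 34.63 cm

34.63 cm


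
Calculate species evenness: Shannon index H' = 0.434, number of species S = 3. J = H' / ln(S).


ln(3) = 1.09861
J = H' / ln(S) = 0.434 / 1.09861 = 0.395045 ≈ 0.3950

0.3950


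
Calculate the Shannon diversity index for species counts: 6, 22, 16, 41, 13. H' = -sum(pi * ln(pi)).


Total N = 6 + 22 + 16 + 41 + 13 = 98
Per-species terms:
  p = 6/98 = 0.061224; ln(p) = -2.793216; p*ln(p) = 0.061224 * (-2.793216) = -0.171012
  p = 22/98 = 0.224490; ln(p) = -1.493924; p*ln(p) = 0.224490 * (-1.493924) = -0.335371
  p = 16/98 = 0.163265; ln(p) = -1.812381; p*ln(p) = 0.163265 * (-1.812381) = -0.295898
  p = 41/98 = 0.418367; ln(p) = -0.871396; p*ln(p) = 0.418367 * (-0.871396) = -0.364563
  p = 13/98 = 0.132653; ln(p) = -2.020019; p*ln(p) = 0.132653 * (-2.020019) = -0.267962
sum(p*ln(p)) = (-0.171012) + (-0.335371) + (-0.295898) + (-0.364563) + (-0.267962) = -1.434806
H' = -(-1.434806) = 1.434806 ≈ 1.4348

1.4348


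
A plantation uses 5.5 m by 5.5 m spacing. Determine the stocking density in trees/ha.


N = 10000 / 5.5^2 = 10000 / 30.25 = 330.579 ≈ 331 trees/ha

331 trees/ha


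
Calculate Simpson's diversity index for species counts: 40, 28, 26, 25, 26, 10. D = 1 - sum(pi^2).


Total N = 40 + 28 + 26 + 25 + 26 + 10 = 155
Per-species terms:
  p = 40/155 = 0.258065; p^2 = 0.258065^2 = 0.066598
  p = 28/155 = 0.180645; p^2 = 0.180645^2 = 0.032633
  p = 26/155 = 0.167742; p^2 = 0.167742^2 = 0.028137
  p = 25/155 = 0.161290; p^2 = 0.161290^2 = 0.026014
  p = 26/155 = 0.167742; p^2 = 0.167742^2 = 0.028137
  p = 10/155 = 0.064516; p^2 = 0.064516^2 = 0.004162
sum(p^2) = 0.066598 + 0.032633 + 0.028137 + 0.026014 + 0.028137 + 0.004162 = 0.185681
D = 1 - 0.185681 = 0.814319 ≈ 0.8143

0.8143


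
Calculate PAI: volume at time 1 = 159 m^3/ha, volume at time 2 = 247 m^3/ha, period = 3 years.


PAI = (V2 - V1) / period = (247 - 159) / 3 = 88 / 3 = 29.3333 ≈ 29.33 m^3/ha/yr

29.33 m^3/ha/yr


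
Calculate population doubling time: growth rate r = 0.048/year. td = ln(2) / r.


td = ln(2) / 0.048 = 0.693147 / 0.048 = 14.4406 ≈ 14.4 years

14.4 years


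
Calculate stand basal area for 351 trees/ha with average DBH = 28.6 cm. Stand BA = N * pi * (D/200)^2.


(D/200)^2 = (28.6/200)^2 = 0.143^2 = 0.020449
Individual BA = 3.141593 * 0.020449 = 0.0642424 m^2
Stand BA = 351 * 0.0642424 = 22.5491 ≈ 22.55 m^2/ha

22.55 m^2/ha


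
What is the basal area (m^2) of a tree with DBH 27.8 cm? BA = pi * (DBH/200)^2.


D/200 = 27.8/200 = 0.139 m
(D/200)^2 = 0.139^2 = 0.019321
BA = 3.141593 * 0.019321 = 0.0606987 ≈ 0.0607 m^2

0.0607 m^2


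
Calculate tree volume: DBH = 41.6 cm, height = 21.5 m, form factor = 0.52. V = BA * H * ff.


(D/200)^2 = (41.6/200)^2 = 0.208^2 = 0.043264
BA = 3.141593 * 0.043264 = 0.135918 m^2
V = 0.135918 * 21.5 * 0.52 = 1.51956 ≈ 1.520 m^3

1.520 m^3


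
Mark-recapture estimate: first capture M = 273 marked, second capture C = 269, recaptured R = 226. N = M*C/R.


N = M * C / R = 273 * 269 / 226 = 73437 / 226 = 324.94 ≈ 325

325 individuals


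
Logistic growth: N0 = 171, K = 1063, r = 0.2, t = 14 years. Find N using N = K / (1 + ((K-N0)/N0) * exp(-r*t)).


(K - N0)/N0 = (1063 - 171)/171 = 892/171 = 5.21637
r*t = 0.2 * 14 = 2.8; exp(-2.8) = 0.0608101
5.21637 * 0.0608101 = 0.317208
1 + 0.317208 = 1.31721
N = 1063 / 1.31721 = 807.009 ≈ 807

807


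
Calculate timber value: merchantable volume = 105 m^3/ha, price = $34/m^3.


Value = 105 * 34 = $3570/ha

$3570/ha


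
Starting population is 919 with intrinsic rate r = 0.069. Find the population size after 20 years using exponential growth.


r*t = 0.069 * 20 = 1.38
exp(1.38) = 3.97490
N = 919 * 3.97490 = 3652.93 ≈ 3653

3653


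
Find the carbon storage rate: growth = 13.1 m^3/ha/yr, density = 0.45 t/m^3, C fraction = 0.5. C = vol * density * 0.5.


C = 13.1 * 0.45 * 0.5 = 2.9475 ≈ 2.95 t C/ha/yr

2.95 t C/ha/yr


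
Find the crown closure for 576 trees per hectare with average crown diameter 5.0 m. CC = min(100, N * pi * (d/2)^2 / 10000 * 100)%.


(d/2)^2 = (5.0/2)^2 = 2.5^2 = 6.25
Crown area = 3.141593 * 6.25 = 19.6350 m^2
N * area / 10000 * 100 = 576 * 19.6350 / 10000 * 100 = 113.098
CC = min(100, 113.098) = 100%

100%


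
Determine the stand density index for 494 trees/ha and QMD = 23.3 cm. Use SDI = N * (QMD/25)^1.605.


QMD/25 = 23.3/25 = 0.932
(0.932)^1.605 = exp(1.605 * ln(0.932)) = exp(1.605 * (-0.0704225)) = exp(-0.113028) = 0.893126
SDI = 494 * 0.893126 = 441.204 ≈ 441

441


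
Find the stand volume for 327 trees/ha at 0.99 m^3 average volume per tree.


V_stand = 327 * 0.99 = 323.73 ≈ 323.7 m^3/ha

323.7 m^3/ha


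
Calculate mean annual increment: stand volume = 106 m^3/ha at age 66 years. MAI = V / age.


MAI = 106 / 66 = 1.6061 ≈ 1.61 m^3/ha/yr

1.61 m^3/ha/yr


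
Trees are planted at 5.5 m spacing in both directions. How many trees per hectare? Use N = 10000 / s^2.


N = 10000 / 5.5^2 = 10000 / 30.25 = 330.579 ≈ 331 trees/ha

331 trees/ha


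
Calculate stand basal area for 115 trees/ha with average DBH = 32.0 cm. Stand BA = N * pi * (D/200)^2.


(D/200)^2 = (32.0/200)^2 = 0.16^2 = 0.0256
Individual BA = 3.141593 * 0.0256 = 0.0804248 m^2
Stand BA = 115 * 0.0804248 = 9.24885 ≈ 9.25 m^2/ha

9.25 m^2/ha


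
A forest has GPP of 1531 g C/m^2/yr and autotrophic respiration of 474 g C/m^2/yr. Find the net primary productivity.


NPP = GPP - Ra = 1531 - 474 = 1057 g C/m^2/yr

1057 g C/m^2/yr


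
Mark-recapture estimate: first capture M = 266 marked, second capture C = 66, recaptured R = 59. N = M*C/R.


N = M * C / R = 266 * 66 / 59 = 17556 / 59 = 297.56 ≈ 298

298 individuals


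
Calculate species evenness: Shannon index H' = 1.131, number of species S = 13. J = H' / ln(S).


ln(13) = 2.56495
J = H' / ln(S) = 1.131 / 2.56495 = 0.440944 ≈ 0.4409

0.4409


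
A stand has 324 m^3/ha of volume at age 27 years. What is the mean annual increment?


MAI = 324 / 27 = 12.00 m^3/ha/yr

12.00 m^3/ha/yr


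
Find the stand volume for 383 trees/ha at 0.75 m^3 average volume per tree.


V_stand = 383 * 0.75 = 287.25 ≈ 287.3 m^3/ha

287.3 m^3/ha


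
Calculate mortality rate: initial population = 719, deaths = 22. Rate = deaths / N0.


Mortality rate = 22 / 719 = 0.030598 ≈ 0.0306

0.0306


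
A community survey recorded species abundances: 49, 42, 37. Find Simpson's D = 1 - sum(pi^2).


Total N = 49 + 42 + 37 = 128
Per-species terms:
  p = 49/128 = 0.382813; p^2 = 0.382813^2 = 0.146546
  p = 42/128 = 0.328125; p^2 = 0.328125^2 = 0.107666
  p = 37/128 = 0.289063; p^2 = 0.289063^2 = 0.083557
sum(p^2) = 0.146546 + 0.107666 + 0.083557 = 0.337769
D = 1 - 0.337769 = 0.662231 ≈ 0.6622

0.6622


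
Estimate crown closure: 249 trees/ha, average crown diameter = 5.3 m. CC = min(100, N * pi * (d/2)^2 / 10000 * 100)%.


(d/2)^2 = (5.3/2)^2 = 2.65^2 = 7.0225
Crown area = 3.141593 * 7.0225 = 22.0618 m^2
N * area / 10000 * 100 = 249 * 22.0618 / 10000 * 100 = 54.9339
CC = min(100, 54.9339) = 54.9339 ≈ 54.9%

54.9%


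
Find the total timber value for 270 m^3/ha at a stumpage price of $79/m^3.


Value = 270 * 79 = $21330/ha

$21330/ha


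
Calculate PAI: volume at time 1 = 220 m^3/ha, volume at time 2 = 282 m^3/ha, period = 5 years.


PAI = (V2 - V1) / period = (282 - 220) / 5 = 62 / 5 = 12.40 m^3/ha/yr

12.40 m^3/ha/yr


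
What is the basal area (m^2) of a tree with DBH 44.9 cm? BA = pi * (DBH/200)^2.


D/200 = 44.9/200 = 0.2245 m
(D/200)^2 = 0.2245^2 = 0.05040025
BA = 3.141593 * 0.05040025 = 0.158337 ≈ 0.1583 m^2

0.1583 m^2


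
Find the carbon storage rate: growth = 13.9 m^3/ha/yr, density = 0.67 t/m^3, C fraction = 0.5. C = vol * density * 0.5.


C = 13.9 * 0.67 * 0.5 = 4.6565 ≈ 4.66 t C/ha/yr

4.66 t C/ha/yr


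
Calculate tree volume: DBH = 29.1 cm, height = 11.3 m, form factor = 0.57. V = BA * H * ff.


(D/200)^2 = (29.1/200)^2 = 0.1455^2 = 0.02117025
BA = 3.141593 * 0.02117025 = 0.0665083 m^2
V = 0.0665083 * 11.3 * 0.57 = 0.428380 ≈ 0.428 m^3

0.428 m^3


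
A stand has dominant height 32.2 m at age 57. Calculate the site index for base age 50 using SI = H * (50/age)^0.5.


50/57 = 0.877193
(0.877193)^0.5 = 0.936586
SI = 32.2 * 0.936586 = 30.1581 ≈ 30.2 m

30.2 m


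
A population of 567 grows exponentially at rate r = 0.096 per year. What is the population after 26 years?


r*t = 0.096 * 26 = 2.496
exp(2.496) = 12.1339
N = 567 * 12.1339 = 6879.92 ≈ 6880

6880


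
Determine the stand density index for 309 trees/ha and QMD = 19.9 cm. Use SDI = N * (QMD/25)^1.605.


QMD/25 = 19.9/25 = 0.796
(0.796)^1.605 = exp(1.605 * ln(0.796)) = exp(1.605 * (-0.228156)) = exp(-0.366190) = 0.693371
SDI = 309 * 0.693371 = 214.252 ≈ 214

214


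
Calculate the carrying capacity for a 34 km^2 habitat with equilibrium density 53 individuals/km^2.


K = 53 * 34 = 1802 individuals

1802 individuals


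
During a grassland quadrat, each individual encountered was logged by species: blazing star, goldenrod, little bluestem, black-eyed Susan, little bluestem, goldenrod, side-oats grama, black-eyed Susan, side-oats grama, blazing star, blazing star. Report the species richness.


Total individuals logged = 11
Distinct species (count of individuals): blazing star (3), goldenrod (2), little bluestem (2), black-eyed Susan (2), side-oats grama (2)
Species richness = number of distinct species = 5

5


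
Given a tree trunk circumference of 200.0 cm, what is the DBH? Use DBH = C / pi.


DBH = C / pi = 200.0 / 3.141593 = 63.6620 ≈ 63.66 cm

63.66 cm


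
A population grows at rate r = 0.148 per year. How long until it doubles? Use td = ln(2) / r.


td = ln(2) / 0.148 = 0.693147 / 0.148 = 4.68343 ≈ 4.7 years

4.7 years


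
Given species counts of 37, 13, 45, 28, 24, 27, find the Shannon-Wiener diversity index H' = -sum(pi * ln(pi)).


Total N = 37 + 13 + 45 + 28 + 24 + 27 = 174
Per-species terms:
  p = 37/174 = 0.212644; ln(p) = -1.548136; p*ln(p) = 0.212644 * (-1.548136) = -0.329202
  p = 13/174 = 0.074713; ln(p) = -2.594101; p*ln(p) = 0.074713 * (-2.594101) = -0.193813
  p = 45/174 = 0.258621; ln(p) = -1.352392; p*ln(p) = 0.258621 * (-1.352392) = -0.349757
  p = 28/174 = 0.160920; ln(p) = -1.826848; p*ln(p) = 0.160920 * (-1.826848) = -0.293976
  p = 24/174 = 0.137931; ln(p) = -1.981002; p*ln(p) = 0.137931 * (-1.981002) = -0.273242
  p = 27/174 = 0.155172; ln(p) = -1.863221; p*ln(p) = 0.155172 * (-1.863221) = -0.289120
sum(p*ln(p)) = (-0.329202) + (-0.193813) + (-0.349757) + (-0.293976) + (-0.273242) + (-0.289120) = -1.729110
H' = -(-1.729110) = 1.729110 ≈ 1.7291

1.7291


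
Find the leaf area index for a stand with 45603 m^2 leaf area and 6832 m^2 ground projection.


LAI = 45603 / 6832 = 6.6749 ≈ 6.67

6.67


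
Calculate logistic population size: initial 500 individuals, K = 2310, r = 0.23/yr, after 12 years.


(K - N0)/N0 = (2310 - 500)/500 = 1810/500 = 3.62000
r*t = 0.23 * 12 = 2.76; exp(-2.76) = 0.0632918
3.62000 * 0.0632918 = 0.229116
1 + 0.229116 = 1.22912
N = 2310 / 1.22912 = 1879.39 ≈ 1879

1879


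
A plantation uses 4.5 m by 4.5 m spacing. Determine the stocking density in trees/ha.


N = 10000 / 4.5^2 = 10000 / 20.25 = 493.827 ≈ 494 trees/ha

494 trees/ha


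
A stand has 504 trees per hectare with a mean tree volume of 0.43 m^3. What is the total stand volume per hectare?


V_stand = 504 * 0.43 = 216.72 ≈ 216.7 m^3/ha

216.7 m^3/ha


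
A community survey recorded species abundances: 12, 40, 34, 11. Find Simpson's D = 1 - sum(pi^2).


Total N = 12 + 40 + 34 + 11 = 97
Per-species terms:
  p = 12/97 = 0.123711; p^2 = 0.123711^2 = 0.015304
  p = 40/97 = 0.412371; p^2 = 0.412371^2 = 0.170050
  p = 34/97 = 0.350515; p^2 = 0.350515^2 = 0.122861
  p = 11/97 = 0.113402; p^2 = 0.113402^2 = 0.012860
sum(p^2) = 0.015304 + 0.170050 + 0.122861 + 0.012860 = 0.321075
D = 1 - 0.321075 = 0.678925 ≈ 0.6789

0.6789


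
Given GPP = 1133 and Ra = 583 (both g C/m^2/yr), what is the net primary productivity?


NPP = GPP - Ra = 1133 - 583 = 550 g C/m^2/yr

550 g C/m^2/yr


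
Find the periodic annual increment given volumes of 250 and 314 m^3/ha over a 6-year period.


PAI = (V2 - V1) / period = (314 - 250) / 6 = 64 / 6 = 10.6667 ≈ 10.67 m^3/ha/yr

10.67 m^3/ha/yr


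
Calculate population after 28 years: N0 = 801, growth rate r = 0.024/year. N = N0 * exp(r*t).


r*t = 0.024 * 28 = 0.672
exp(0.672) = 1.95815
N = 801 * 1.95815 = 1568.48 ≈ 1568

1568


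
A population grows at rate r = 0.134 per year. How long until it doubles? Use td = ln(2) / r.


td = ln(2) / 0.134 = 0.693147 / 0.134 = 5.17274 ≈ 5.2 years

5.2 years


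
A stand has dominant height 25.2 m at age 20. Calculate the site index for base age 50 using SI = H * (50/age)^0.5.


50/20 = 2.50000
(2.50000)^0.5 = 1.58114
SI = 25.2 * 1.58114 = 39.8447 ≈ 39.8 m

39.8 m


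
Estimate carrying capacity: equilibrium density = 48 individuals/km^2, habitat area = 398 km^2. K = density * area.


K = 48 * 398 = 19104 individuals

19104 individuals


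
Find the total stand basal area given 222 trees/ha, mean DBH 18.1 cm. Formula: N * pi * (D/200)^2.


(D/200)^2 = (18.1/200)^2 = 0.0905^2 = 0.00819025
Individual BA = 3.141593 * 0.00819025 = 0.0257304 m^2
Stand BA = 222 * 0.0257304 = 5.71215 ≈ 5.71 m^2/ha

5.71 m^2/ha
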